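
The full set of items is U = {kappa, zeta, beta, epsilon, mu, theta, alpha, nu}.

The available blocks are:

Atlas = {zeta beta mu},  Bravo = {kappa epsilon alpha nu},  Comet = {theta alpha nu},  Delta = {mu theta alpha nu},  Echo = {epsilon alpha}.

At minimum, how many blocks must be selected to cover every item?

3

Atlas, Bravo, and Delta cover everything between them: the union {kappa, zeta, beta, epsilon, mu, theta, alpha, nu} is all of U.
Only Bravo contains kappa, so Bravo is forced; the remaining 4 items need at least 2 more blocks (each remaining block adds at most 3) — so at least 3 blocks are needed, and 3 is optimal.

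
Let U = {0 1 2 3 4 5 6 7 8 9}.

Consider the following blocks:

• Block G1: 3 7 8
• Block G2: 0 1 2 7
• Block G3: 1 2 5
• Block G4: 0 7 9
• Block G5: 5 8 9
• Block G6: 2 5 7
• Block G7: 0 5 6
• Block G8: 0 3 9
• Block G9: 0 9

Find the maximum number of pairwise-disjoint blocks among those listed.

G1, G3, G9 are pairwise disjoint (G1={3,7,8}; G3={1,2,5}; G9={0,9}).
Every remaining block overlaps one of these, and no 4 of the listed blocks are pairwise disjoint, so 3 is the maximum.

3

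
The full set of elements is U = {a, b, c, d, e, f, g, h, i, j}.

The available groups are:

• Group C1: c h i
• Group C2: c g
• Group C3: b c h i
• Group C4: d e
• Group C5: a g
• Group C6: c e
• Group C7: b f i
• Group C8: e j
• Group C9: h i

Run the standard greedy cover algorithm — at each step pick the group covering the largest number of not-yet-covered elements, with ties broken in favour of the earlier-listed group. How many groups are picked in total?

Greedy: pick C3 (covers 4 new) → pick C4 (covers 2 new) → pick C5 (covers 2 new) → pick C7 (covers 1 new) → pick C8 (covers 1 new). Total picks: 5.

5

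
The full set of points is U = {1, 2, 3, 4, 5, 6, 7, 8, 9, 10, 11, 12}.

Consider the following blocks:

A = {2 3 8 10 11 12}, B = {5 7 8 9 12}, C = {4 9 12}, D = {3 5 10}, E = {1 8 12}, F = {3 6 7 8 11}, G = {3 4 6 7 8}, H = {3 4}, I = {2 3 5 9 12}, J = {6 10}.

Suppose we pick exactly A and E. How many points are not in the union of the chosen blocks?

Union of A, E = {1, 2, 3, 8, 10, 11, 12}.
Not covered: 4, 5, 6, 7, 9 — 5 points.

5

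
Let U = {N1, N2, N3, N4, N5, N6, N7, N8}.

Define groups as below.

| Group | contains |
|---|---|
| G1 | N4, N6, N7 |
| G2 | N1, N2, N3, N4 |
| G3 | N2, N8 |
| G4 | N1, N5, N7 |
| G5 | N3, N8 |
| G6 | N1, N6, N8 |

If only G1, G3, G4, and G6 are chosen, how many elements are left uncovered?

1

Union of G1, G3, G4, G6 = {N1, N2, N4, N5, N6, N7, N8}.
Not covered: N3 — 1 element.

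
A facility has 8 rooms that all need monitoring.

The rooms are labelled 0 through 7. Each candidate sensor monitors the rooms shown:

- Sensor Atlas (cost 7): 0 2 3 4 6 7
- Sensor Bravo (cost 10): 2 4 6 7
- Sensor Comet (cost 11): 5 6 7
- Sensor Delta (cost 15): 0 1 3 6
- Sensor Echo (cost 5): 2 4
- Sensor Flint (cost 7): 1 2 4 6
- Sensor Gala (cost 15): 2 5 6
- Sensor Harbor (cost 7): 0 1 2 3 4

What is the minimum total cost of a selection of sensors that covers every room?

18

Comet, Harbor together cover every room (Comet ∪ Harbor = {0, 1, 2, 3, 4, 5, 6, 7}); total cost 11 + 7 = 18.
The greedy pick Atlas, Flint, Comet costs 25; no covering selection beats 18.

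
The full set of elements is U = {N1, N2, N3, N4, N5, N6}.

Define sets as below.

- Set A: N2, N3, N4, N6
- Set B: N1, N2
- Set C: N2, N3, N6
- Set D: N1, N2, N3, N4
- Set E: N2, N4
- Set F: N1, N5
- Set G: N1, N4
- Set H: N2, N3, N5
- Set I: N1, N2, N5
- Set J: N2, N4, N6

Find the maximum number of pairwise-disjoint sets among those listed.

2

G, H are pairwise disjoint (G={N1,N4}; H={N2,N3,N5}).
Every remaining set overlaps one of these, and no 3 of the listed sets are pairwise disjoint, so 2 is the maximum.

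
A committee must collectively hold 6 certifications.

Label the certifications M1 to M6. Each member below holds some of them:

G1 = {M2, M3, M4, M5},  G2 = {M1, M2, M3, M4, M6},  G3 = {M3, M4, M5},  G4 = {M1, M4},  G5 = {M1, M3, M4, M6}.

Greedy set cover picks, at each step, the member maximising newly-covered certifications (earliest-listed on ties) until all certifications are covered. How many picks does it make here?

Greedy: pick G2 (covers 5 new) → pick G1 (covers 1 new). Total picks: 2.

2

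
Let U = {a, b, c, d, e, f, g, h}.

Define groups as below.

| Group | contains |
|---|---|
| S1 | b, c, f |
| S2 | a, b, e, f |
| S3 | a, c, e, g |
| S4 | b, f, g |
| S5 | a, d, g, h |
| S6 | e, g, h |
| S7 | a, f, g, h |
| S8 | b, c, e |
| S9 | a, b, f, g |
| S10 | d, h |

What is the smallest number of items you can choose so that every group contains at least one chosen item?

3

Take T = {a, b, h}. Each listed group contains at least one of these, so T is a hitting set of size 3.
No choice of 2 items meets every group, so 3 is the minimum.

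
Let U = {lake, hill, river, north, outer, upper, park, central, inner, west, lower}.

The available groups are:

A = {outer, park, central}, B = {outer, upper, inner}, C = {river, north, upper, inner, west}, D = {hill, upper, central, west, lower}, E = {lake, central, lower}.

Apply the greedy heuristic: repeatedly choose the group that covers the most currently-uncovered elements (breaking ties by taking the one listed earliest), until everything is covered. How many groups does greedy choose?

4

Greedy: pick C (covers 5 new) → pick A (covers 3 new) → pick D (covers 2 new) → pick E (covers 1 new). Total picks: 4.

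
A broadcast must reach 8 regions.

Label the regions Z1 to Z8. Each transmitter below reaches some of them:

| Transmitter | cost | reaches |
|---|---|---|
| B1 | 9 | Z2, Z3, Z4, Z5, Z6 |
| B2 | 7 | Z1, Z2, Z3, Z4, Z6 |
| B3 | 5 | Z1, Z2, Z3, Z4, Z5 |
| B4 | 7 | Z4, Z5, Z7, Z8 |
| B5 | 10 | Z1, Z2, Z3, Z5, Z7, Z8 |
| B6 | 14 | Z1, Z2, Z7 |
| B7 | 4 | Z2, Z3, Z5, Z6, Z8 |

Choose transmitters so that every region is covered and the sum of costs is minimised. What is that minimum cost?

B2, B4 together cover every region (B2 ∪ B4 = {Z1, Z2, Z3, Z4, Z5, Z6, Z7, Z8}); total cost 7 + 7 = 14.
The greedy pick B7, B3, B4 costs 16; no covering selection beats 14.

14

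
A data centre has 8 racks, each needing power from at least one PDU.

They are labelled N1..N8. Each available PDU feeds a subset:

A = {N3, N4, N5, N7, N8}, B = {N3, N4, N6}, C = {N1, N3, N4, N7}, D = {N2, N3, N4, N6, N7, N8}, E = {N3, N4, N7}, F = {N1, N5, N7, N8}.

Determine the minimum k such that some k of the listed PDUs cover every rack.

2

Take {D, F}. Their union is {N1, N2, N3, N4, N5, N6, N7, N8}, which is all 8 racks.
No single PDU has all 8 racks (the largest, D, has 6), so 2 is optimal.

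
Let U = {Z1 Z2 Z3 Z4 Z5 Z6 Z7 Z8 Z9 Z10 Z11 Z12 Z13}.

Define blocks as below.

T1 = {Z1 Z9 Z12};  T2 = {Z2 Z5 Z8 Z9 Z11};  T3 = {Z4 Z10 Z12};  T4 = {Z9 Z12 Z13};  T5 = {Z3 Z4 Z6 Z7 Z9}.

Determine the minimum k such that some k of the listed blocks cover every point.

Take {T1, T2, T3, T4, T5}. Their union is {Z1, Z2, Z3, Z4, Z5, Z6, Z7, Z8, Z9, Z10, Z11, Z12, Z13}, which is all 13 points.
No 4 of the 5 blocks cover everything (all 5 combinations miss at least one point), so 5 is optimal.

5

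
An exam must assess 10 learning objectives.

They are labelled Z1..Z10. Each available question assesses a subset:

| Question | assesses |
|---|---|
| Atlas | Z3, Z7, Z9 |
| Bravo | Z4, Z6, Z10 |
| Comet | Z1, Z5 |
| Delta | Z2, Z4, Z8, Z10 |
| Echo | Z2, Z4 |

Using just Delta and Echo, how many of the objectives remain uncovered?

6

Union of Delta, Echo = {Z2, Z4, Z8, Z10}.
Not covered: Z1, Z3, Z5, Z6, Z7, Z9 — 6 objectives.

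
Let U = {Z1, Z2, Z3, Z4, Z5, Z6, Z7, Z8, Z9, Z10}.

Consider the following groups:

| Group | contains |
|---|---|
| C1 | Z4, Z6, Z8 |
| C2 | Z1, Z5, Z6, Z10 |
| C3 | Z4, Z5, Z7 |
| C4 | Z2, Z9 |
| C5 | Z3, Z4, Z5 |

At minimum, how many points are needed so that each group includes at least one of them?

The 3 points {Z1, Z2, Z4} hit every group.
No choice of 2 points meets every group, so 3 is the minimum.

3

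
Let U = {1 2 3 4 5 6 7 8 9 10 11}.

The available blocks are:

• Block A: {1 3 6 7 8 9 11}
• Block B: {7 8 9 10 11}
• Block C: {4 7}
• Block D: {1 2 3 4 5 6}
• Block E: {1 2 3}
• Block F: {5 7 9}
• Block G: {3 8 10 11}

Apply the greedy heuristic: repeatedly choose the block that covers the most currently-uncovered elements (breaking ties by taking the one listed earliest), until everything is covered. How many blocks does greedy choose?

3

Greedy: pick A (covers 7 new) → pick D (covers 3 new) → pick B (covers 1 new). Total picks: 3.
(The true minimum cover uses only 2 blocks, so greedy is not optimal here.)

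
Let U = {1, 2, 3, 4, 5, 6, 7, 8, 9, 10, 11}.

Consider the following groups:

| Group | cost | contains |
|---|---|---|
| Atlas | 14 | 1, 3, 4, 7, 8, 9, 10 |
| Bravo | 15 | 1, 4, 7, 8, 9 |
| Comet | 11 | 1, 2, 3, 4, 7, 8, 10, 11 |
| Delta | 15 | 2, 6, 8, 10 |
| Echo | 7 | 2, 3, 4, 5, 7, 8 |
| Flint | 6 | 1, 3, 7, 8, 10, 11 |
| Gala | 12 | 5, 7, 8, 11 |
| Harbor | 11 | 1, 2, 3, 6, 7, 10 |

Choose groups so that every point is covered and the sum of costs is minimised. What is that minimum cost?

37

Atlas, Gala, Harbor together cover every point (Atlas ∪ Gala ∪ Harbor = {1, 2, 3, 4, 5, 6, 7, 8, 9, 10, 11}); total cost 14 + 12 + 11 = 37.
The greedy pick Flint, Echo, Harbor, Atlas costs 38; no covering selection beats 37.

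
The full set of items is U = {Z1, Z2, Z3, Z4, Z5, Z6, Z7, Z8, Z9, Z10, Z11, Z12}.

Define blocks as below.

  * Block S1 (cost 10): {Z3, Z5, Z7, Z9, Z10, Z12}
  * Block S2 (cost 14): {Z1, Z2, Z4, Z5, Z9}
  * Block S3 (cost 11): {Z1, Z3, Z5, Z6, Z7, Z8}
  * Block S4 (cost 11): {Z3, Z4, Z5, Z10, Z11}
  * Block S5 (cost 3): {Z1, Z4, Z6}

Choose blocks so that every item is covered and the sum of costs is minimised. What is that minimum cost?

S1, S2, S3, S4 together cover every item (S1 ∪ S2 ∪ S3 ∪ S4 = {Z1, Z2, Z3, Z4, Z5, Z6, Z7, Z8, Z9, Z10, Z11, Z12}); total cost 10 + 14 + 11 + 11 = 46.
The greedy pick S5, S1, S3, S4, S2 costs 49; no covering selection beats 46.

46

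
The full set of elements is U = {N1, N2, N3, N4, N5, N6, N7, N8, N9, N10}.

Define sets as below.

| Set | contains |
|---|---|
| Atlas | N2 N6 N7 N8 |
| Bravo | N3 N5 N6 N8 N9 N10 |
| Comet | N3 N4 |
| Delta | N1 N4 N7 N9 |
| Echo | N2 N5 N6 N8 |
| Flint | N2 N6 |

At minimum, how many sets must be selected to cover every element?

3

Bravo, Delta, and Echo cover everything between them: the union {N1, N2, N3, N4, N5, N6, N7, N8, N9, N10} is all of U.
Only Delta contains N1, so Delta is forced; the remaining 6 elements need at least 2 more sets (each remaining set adds at most 5) — so at least 3 sets are needed, and 3 is optimal.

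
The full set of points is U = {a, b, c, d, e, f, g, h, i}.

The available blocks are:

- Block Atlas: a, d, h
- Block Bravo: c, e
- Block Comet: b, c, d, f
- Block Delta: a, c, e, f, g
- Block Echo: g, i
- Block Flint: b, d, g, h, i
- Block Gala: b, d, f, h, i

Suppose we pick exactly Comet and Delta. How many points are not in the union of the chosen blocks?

Union of Comet, Delta = {a, b, c, d, e, f, g}.
Not covered: h, i — 2 points.

2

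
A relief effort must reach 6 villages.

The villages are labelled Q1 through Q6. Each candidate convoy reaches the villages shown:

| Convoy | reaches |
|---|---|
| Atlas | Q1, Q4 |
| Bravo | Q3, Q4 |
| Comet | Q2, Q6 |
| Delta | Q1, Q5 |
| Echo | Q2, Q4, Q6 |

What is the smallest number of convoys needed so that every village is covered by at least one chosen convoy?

3

Take {Bravo, Comet, Delta}. Their union is {Q1, Q2, Q3, Q4, Q5, Q6}, which is all 6 villages.
Only Bravo contains Q3, so Bravo is forced; the remaining 4 villages need at least 2 more convoys (each remaining convoy adds at most 2) — so at least 3 convoys are needed, and 3 is optimal.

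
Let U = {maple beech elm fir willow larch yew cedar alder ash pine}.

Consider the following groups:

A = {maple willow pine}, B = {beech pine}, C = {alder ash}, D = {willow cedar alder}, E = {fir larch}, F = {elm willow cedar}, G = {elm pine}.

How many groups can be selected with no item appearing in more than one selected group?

B, C, E, F are pairwise disjoint (B={beech,pine}; C={alder,ash}; E={fir,larch}; F={elm,willow,cedar}).
Every remaining group overlaps one of these, and no 5 of the listed groups are pairwise disjoint, so 4 is the maximum.

4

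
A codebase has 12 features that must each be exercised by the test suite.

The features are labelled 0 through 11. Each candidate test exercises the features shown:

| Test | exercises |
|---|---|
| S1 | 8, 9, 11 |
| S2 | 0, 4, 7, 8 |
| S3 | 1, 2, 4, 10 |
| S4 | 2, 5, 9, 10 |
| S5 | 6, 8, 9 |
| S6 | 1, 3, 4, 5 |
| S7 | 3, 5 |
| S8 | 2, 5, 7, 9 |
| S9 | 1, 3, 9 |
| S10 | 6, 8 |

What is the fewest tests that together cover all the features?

Take {S1, S2, S3, S5, S6}. Their union is {0, 1, 2, 3, 4, 5, 6, 7, 8, 9, 10, 11}, which is all 12 features.
No 4 of the 10 tests cover everything (all 210 combinations miss at least one feature), so 5 is optimal.

5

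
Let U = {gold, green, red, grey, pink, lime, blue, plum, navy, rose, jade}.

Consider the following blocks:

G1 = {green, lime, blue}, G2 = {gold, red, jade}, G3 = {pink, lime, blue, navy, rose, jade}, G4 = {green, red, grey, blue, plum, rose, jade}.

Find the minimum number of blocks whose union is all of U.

3

Take {G2, G3, G4}. Their union is {gold, green, red, grey, pink, lime, blue, plum, navy, rose, jade}, which is all 11 items.
Only G2 contains gold, so G2 is forced; the remaining 8 items need at least 2 more blocks (each remaining block adds at most 5) — so at least 3 blocks are needed, and 3 is optimal.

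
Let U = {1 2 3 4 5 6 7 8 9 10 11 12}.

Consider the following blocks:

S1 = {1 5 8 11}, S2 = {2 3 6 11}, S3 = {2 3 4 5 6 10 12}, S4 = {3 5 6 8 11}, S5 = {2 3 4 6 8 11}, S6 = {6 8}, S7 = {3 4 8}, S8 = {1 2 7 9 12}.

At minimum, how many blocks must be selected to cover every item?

S3, S4, and S8 cover everything between them: the union {1, 2, 3, 4, 5, 6, 7, 8, 9, 10, 11, 12} is all of U.
Only S8 contains 7, so S8 is forced; the remaining 7 items need at least 2 more blocks (each remaining block adds at most 5) — so at least 3 blocks are needed, and 3 is optimal.

3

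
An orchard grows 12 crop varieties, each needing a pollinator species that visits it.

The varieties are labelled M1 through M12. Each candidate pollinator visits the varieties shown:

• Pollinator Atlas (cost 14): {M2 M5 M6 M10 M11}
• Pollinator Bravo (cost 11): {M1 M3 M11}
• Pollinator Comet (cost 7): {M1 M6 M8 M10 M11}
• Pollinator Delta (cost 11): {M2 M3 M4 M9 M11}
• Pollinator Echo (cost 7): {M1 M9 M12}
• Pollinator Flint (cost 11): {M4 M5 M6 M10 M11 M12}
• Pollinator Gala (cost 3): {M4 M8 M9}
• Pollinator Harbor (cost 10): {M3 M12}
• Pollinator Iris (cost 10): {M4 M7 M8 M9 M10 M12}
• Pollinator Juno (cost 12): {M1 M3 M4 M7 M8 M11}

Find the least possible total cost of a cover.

33

Atlas, Echo, Juno together cover every variety (Atlas ∪ Echo ∪ Juno = {M1, M2, M3, M4, M5, M6, M7, M8, M9, M10, M11, M12}); total cost 14 + 7 + 12 = 33.
The greedy pick Gala, Comet, Harbor, Atlas, Iris costs 44; no covering selection beats 33.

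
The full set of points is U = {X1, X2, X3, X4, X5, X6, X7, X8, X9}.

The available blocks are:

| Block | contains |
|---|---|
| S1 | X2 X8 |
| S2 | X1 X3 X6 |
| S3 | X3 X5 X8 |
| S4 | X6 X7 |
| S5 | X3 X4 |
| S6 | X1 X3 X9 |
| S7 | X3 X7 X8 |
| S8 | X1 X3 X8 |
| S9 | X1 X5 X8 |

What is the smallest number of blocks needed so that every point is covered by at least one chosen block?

5

S1 and S3 and S4 and S5 and S6 together: S1 ∪ S3 ∪ S4 ∪ S5 ∪ S6 = {X1, X2, X3, X4, X5, X6, X7, X8, X9} — every point is covered.
No 4 of the 9 blocks cover everything (all 126 combinations miss at least one point), so 5 is optimal.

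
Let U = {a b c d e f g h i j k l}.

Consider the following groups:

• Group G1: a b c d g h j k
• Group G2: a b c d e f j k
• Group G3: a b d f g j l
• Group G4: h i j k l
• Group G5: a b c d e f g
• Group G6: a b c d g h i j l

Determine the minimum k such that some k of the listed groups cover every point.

2

G2 and G6 cover everything between them: the union {a, b, c, d, e, f, g, h, i, j, k, l} is all of U.
No single group has all 12 points (the largest, G6, has 9), so 2 is optimal.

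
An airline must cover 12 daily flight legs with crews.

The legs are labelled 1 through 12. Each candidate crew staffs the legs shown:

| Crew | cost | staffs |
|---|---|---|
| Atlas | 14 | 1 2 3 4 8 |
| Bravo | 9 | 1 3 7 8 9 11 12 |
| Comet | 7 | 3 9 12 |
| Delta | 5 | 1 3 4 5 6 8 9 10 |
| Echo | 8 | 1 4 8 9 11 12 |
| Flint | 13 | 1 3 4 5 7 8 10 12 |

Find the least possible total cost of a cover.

Atlas, Bravo, Delta together cover every leg (Atlas ∪ Bravo ∪ Delta = {1, 2, 3, 4, 5, 6, 7, 8, 9, 10, 11, 12}); total cost 14 + 9 + 5 = 28.
No covering selection has total cost below 28.

28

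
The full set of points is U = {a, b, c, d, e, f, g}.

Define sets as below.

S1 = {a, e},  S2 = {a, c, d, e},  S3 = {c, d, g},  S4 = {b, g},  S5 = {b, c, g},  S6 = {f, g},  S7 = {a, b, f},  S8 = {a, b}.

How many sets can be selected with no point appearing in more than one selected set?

S2, S4 are pairwise disjoint (S2={a,c,d,e}; S4={b,g}).
Every remaining set overlaps one of these, and no 3 of the listed sets are pairwise disjoint, so 2 is the maximum.

2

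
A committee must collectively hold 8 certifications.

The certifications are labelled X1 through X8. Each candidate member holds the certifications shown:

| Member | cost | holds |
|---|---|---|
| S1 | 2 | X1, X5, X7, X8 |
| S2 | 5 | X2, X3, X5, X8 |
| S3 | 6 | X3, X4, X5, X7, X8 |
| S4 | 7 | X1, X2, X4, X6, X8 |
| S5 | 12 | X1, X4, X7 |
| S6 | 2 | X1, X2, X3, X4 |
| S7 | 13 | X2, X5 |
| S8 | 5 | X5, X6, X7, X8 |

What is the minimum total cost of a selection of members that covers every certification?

S6, S8 together cover every certification (S6 ∪ S8 = {X1, X2, X3, X4, X5, X6, X7, X8}); total cost 2 + 5 = 7.
The greedy pick S1, S6, S8 costs 9; no covering selection beats 7.

7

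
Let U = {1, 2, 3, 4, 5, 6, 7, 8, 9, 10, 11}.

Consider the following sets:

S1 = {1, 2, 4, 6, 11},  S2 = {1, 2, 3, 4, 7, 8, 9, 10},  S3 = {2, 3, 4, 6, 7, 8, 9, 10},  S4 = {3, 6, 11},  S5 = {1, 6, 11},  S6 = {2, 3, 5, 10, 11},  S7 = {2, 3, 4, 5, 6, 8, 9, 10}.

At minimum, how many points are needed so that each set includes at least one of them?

Take H = {2, 11}. Each listed set contains at least one of these, so H is a hitting set of size 2.
No single point lies in every set, so at least 2 are needed and 2 is optimal.

2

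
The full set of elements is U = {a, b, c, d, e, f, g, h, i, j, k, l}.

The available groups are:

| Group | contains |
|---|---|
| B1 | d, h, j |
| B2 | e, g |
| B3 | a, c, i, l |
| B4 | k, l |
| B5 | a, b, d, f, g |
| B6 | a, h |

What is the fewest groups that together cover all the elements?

Take {B1, B2, B3, B4, B5}. Their union is {a, b, c, d, e, f, g, h, i, j, k, l}, which is all 12 elements.
No 4 of the 6 groups cover everything (all 15 combinations miss at least one element), so 5 is optimal.

5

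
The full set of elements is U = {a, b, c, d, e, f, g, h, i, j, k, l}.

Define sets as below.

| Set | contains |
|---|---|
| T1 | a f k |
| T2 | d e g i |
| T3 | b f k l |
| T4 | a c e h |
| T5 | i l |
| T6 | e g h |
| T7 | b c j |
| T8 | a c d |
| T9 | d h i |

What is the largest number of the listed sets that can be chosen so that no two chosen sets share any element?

4

T1, T5, T6, T7 are pairwise disjoint (T1={a,f,k}; T5={i,l}; T6={e,g,h}; T7={b,c,j}).
Every remaining set overlaps one of these, and no 5 of the listed sets are pairwise disjoint, so 4 is the maximum.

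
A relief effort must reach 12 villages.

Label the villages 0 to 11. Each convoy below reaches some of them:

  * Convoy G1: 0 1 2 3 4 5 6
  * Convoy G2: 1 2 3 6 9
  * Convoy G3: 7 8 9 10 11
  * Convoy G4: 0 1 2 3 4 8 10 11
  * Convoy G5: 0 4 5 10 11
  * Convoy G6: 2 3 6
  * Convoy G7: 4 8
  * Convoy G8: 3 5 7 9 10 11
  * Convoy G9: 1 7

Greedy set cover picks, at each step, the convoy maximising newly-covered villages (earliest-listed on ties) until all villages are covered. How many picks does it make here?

3

Greedy: pick G4 (covers 8 new) → pick G8 (covers 3 new) → pick G1 (covers 1 new). Total picks: 3.
(The true minimum cover uses only 2 convoys, so greedy is not optimal here.)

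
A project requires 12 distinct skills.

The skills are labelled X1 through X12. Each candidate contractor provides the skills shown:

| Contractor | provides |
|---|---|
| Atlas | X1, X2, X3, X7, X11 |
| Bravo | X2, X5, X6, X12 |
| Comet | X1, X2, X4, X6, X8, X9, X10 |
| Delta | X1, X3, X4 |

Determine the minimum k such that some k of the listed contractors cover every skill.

Atlas and Bravo and Comet together: Atlas ∪ Bravo ∪ Comet = {X1, X2, X3, X4, X5, X6, X7, X8, X9, X10, X11, X12} — every skill is covered.
Only Bravo contains X5, so Bravo is forced; the remaining 8 skills need at least 2 more contractors (each remaining contractor adds at most 5) — so at least 3 contractors are needed, and 3 is optimal.

3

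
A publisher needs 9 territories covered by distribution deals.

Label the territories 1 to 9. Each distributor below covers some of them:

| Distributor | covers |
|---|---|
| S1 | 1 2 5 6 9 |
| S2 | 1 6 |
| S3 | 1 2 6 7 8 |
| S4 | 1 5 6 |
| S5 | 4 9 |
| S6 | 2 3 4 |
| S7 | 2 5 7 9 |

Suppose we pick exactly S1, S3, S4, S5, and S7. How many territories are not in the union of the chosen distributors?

1

Union of S1, S3, S4, S5, S7 = {1, 2, 4, 5, 6, 7, 8, 9}.
Not covered: 3 — 1 territory.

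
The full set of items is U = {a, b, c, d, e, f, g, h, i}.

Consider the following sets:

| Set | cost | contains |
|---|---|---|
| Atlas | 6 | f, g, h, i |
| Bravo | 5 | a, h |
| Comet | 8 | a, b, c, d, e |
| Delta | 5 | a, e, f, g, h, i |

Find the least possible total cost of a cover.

13

Comet, Delta together cover every item (Comet ∪ Delta = {a, b, c, d, e, f, g, h, i}); total cost 8 + 5 = 13.
No covering selection has total cost below 13.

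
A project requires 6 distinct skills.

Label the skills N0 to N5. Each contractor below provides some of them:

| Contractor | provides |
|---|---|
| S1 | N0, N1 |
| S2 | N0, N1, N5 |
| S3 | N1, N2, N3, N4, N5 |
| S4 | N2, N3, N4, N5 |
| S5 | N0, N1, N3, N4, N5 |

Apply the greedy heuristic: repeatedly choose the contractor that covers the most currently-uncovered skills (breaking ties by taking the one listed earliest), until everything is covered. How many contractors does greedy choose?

2

Greedy: pick S3 (covers 5 new) → pick S1 (covers 1 new). Total picks: 2.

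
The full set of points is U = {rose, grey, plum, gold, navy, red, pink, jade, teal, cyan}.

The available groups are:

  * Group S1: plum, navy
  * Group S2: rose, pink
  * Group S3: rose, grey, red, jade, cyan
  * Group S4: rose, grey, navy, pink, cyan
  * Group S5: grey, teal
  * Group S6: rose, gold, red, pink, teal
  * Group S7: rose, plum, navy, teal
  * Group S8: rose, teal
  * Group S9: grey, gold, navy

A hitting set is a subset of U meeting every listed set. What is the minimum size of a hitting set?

3

The 3 points {rose, grey, plum} hit every group.
The groups S1, S2, S5 are pairwise disjoint, so any hitting set needs a separate point for each — at least 3. Hence 3 is optimal.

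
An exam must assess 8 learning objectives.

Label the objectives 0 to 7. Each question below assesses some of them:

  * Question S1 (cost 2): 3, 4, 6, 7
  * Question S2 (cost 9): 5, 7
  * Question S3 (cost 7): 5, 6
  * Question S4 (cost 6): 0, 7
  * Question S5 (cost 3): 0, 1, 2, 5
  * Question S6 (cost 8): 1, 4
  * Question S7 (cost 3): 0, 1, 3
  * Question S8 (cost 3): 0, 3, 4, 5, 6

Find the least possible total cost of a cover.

5

S1, S5 together cover every objective (S1 ∪ S5 = {0, 1, 2, 3, 4, 5, 6, 7}); total cost 2 + 3 = 5.
No covering selection has total cost below 5.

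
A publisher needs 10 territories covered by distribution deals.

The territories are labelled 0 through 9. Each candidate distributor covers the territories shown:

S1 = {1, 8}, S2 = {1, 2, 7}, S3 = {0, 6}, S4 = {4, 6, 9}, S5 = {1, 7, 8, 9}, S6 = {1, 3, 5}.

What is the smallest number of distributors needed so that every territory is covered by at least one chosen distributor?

5

Take {S1, S2, S3, S4, S6}. Their union is {0, 1, 2, 3, 4, 5, 6, 7, 8, 9}, which is all 10 territories.
No 4 of the 6 distributors cover everything (all 15 combinations miss at least one territory), so 5 is optimal.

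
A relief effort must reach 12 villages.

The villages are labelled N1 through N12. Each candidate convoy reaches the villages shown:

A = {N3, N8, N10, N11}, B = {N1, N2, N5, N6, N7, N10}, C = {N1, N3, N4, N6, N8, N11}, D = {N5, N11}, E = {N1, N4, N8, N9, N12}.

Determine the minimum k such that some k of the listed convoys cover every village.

Take {B, C, E}. Their union is {N1, N2, N3, N4, N5, N6, N7, N8, N9, N10, N11, N12}, which is all 12 villages.
Only B contains N2, so B is forced; the remaining 6 villages need at least 2 more convoys (each remaining convoy adds at most 4) — so at least 3 convoys are needed, and 3 is optimal.

3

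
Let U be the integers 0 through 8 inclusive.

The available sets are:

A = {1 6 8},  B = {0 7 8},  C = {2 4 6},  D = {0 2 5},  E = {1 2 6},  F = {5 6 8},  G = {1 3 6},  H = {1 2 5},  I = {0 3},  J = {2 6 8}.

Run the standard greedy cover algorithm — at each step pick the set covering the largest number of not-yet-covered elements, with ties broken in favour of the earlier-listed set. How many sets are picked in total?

5

Greedy: pick A (covers 3 new) → pick D (covers 3 new) → pick B (covers 1 new) → pick C (covers 1 new) → pick G (covers 1 new). Total picks: 5.
(The true minimum cover uses only 4 sets, so greedy is not optimal here.)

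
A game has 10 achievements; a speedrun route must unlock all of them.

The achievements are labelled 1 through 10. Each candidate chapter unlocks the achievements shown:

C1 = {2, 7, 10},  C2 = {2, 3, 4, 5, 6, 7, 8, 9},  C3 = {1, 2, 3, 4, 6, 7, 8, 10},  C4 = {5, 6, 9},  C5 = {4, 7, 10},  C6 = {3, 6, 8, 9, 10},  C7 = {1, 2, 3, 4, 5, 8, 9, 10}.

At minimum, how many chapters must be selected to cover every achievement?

Take {C2, C7}. Their union is {1, 2, 3, 4, 5, 6, 7, 8, 9, 10}, which is all 10 achievements.
No single chapter has all 10 achievements (the largest, C2, has 8), so 2 is optimal.

2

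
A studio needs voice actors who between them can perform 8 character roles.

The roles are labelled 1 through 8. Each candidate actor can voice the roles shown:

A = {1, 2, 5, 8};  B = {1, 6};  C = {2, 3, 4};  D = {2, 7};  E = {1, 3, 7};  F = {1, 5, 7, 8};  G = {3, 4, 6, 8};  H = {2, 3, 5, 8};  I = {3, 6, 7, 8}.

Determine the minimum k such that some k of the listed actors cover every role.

Take {A, E, G}. Their union is {1, 2, 3, 4, 5, 6, 7, 8}, which is all 8 roles.
No 2 of the 9 actors cover everything (all 36 combinations miss at least one role), so 3 is optimal.

3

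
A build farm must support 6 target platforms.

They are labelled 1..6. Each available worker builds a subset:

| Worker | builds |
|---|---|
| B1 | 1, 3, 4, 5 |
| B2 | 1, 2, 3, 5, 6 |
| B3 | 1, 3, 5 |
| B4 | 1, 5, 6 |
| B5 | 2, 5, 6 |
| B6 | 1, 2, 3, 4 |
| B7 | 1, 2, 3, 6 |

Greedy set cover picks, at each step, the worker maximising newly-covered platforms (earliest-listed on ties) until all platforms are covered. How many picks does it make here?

2

Greedy: pick B2 (covers 5 new) → pick B1 (covers 1 new). Total picks: 2.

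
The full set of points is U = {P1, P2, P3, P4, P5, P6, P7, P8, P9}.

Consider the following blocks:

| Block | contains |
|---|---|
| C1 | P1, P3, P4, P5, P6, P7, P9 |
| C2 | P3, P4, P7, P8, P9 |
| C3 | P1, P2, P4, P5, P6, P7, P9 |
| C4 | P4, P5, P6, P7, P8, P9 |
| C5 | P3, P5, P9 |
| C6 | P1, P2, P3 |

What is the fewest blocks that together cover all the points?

2

C2 and C3 together: C2 ∪ C3 = {P1, P2, P3, P4, P5, P6, P7, P8, P9} — every point is covered.
No single block has all 9 points (the largest, C1, has 7), so 2 is optimal.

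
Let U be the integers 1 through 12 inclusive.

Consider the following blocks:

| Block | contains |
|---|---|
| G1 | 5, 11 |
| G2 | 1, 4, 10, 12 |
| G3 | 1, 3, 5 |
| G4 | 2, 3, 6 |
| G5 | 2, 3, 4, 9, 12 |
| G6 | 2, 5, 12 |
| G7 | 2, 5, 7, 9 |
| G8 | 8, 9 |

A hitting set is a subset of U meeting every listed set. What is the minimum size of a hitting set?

4

H = {3, 4, 5, 8} meets every block (each contains at least one member of H), and |H| = 4.
The blocks G1, G2, G4, G8 are pairwise disjoint, so any hitting set needs a separate element for each — at least 4. Hence 4 is optimal.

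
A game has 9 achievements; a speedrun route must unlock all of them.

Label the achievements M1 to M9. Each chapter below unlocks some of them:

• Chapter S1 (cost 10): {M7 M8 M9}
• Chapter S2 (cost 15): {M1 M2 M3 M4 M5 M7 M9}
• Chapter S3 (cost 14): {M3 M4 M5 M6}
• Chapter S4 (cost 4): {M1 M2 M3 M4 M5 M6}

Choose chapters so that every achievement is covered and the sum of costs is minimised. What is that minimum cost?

14

S1, S4 together cover every achievement (S1 ∪ S4 = {M1, M2, M3, M4, M5, M6, M7, M8, M9}); total cost 10 + 4 = 14.
No covering selection has total cost below 14.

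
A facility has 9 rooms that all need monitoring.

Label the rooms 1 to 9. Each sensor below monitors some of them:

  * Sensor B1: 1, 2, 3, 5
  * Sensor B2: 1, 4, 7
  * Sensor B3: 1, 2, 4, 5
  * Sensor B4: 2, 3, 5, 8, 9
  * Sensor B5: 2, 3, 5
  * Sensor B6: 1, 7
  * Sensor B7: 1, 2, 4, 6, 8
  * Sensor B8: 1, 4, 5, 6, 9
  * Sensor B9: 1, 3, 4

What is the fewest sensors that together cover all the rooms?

B4 and B6 and B8 together: B4 ∪ B6 ∪ B8 = {1, 2, 3, 4, 5, 6, 7, 8, 9} — every room is covered.
No 2 of the 9 sensors cover everything (all 36 combinations miss at least one room), so 3 is optimal.

3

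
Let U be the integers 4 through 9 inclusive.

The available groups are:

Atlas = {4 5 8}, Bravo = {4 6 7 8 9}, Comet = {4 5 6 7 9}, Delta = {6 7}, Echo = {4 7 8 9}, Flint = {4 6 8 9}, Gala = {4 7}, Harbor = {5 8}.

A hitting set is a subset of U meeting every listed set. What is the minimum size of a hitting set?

The 2 items {7, 8} hit every group.
The groups Gala, Harbor are pairwise disjoint, so any hitting set needs a separate item for each — at least 2. Hence 2 is optimal.

2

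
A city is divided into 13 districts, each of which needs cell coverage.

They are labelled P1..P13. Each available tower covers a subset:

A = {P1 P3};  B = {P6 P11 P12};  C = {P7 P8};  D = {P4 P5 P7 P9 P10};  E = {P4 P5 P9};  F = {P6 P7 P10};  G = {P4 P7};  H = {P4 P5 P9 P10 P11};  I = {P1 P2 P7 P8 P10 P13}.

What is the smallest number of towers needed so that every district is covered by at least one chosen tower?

A and B and H and I together: A ∪ B ∪ H ∪ I = {P1, P2, P3, P4, P5, P6, P7, P8, P9, P10, P11, P12, P13} — every district is covered.
Only A contains P3, so A is forced; the remaining 11 districts need at least 3 more towers (each remaining tower adds at most 5) — so at least 4 towers are needed, and 4 is optimal.

4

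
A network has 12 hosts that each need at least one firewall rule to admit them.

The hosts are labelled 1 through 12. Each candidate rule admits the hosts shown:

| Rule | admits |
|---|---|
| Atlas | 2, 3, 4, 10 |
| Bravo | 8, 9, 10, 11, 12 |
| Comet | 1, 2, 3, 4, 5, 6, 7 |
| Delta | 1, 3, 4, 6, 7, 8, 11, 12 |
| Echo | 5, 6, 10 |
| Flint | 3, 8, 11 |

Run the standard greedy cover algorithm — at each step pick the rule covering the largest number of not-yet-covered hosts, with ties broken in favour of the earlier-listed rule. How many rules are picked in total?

Greedy: pick Delta (covers 8 new) → pick Atlas (covers 2 new) → pick Bravo (covers 1 new) → pick Comet (covers 1 new). Total picks: 4.
(The true minimum cover uses only 2 rules, so greedy is not optimal here.)

4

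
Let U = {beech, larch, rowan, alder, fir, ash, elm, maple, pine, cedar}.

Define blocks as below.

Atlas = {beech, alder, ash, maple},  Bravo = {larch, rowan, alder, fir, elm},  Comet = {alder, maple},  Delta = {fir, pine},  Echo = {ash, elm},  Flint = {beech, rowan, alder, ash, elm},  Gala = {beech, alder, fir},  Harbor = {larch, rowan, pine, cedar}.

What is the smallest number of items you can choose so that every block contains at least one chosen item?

Take H = {alder, ash, pine}. Each listed block contains at least one of these, so H is a hitting set of size 3.
The blocks Comet, Echo, Harbor are pairwise disjoint, so any hitting set needs a separate item for each — at least 3. Hence 3 is optimal.

3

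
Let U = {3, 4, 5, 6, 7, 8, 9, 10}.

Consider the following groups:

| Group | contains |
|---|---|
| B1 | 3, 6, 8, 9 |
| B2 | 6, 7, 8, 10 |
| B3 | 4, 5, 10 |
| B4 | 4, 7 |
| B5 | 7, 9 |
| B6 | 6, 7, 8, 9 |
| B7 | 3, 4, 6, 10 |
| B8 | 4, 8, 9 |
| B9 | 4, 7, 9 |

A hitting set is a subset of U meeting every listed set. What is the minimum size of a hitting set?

3

Take H = {4, 7, 8}. Each listed group contains at least one of these, so H is a hitting set of size 3.
No choice of 2 points meets every group, so 3 is the minimum.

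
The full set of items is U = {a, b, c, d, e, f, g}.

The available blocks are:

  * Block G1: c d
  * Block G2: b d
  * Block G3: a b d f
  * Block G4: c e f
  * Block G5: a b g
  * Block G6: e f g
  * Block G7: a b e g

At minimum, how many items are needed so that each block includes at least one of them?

3

Take H = {b, c, e}. Each listed block contains at least one of these, so H is a hitting set of size 3.
No choice of 2 items meets every block, so 3 is the minimum.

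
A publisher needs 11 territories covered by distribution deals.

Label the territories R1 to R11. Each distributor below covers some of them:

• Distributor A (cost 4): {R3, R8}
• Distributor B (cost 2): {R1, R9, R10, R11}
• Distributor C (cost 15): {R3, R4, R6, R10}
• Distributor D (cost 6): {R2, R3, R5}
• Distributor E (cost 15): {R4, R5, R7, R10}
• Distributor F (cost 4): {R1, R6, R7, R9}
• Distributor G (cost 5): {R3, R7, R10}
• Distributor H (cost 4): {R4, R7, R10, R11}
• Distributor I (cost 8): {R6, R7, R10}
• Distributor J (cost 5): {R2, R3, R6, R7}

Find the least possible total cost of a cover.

A, D, F, H together cover every territory (A ∪ D ∪ F ∪ H = {R1, R2, R3, R4, R5, R6, R7, R8, R9, R10, R11}); total cost 4 + 6 + 4 + 4 = 18.
The greedy pick B, J, A, H, D costs 21; no covering selection beats 18.

18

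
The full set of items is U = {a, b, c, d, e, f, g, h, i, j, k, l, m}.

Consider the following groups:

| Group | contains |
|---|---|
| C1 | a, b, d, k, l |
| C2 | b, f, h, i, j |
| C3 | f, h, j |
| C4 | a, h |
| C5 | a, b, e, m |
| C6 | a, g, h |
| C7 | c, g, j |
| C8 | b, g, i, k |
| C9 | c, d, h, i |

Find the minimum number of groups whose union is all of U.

C1, C2, C5, and C7 cover everything between them: the union {a, b, c, d, e, f, g, h, i, j, k, l, m} is all of U.
Only C5 contains e, so C5 is forced; the remaining 9 items need at least 3 more groups (each remaining group adds at most 4) — so at least 4 groups are needed, and 4 is optimal.

4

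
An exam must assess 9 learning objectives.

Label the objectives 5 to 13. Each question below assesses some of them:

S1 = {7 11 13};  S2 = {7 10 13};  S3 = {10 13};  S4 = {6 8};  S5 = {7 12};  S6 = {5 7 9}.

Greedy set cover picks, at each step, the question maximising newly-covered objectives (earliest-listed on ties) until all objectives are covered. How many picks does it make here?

Greedy: pick S1 (covers 3 new) → pick S4 (covers 2 new) → pick S6 (covers 2 new) → pick S2 (covers 1 new) → pick S5 (covers 1 new). Total picks: 5.

5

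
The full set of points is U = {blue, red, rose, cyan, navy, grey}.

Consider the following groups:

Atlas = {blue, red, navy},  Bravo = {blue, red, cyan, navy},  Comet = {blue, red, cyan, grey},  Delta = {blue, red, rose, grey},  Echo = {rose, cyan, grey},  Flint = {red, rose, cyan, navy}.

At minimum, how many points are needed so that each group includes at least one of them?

The 2 points {red, grey} hit every group.
The groups Atlas, Echo are pairwise disjoint, so any hitting set needs a separate point for each — at least 2. Hence 2 is optimal.

2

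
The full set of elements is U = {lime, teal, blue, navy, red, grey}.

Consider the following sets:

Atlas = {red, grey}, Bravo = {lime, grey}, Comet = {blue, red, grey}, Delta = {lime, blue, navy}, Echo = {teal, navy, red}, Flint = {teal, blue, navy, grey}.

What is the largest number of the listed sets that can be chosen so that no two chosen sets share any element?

Bravo, Echo are pairwise disjoint (Bravo={lime,grey}; Echo={teal,navy,red}).
Every remaining set overlaps one of these, and no 3 of the listed sets are pairwise disjoint, so 2 is the maximum.

2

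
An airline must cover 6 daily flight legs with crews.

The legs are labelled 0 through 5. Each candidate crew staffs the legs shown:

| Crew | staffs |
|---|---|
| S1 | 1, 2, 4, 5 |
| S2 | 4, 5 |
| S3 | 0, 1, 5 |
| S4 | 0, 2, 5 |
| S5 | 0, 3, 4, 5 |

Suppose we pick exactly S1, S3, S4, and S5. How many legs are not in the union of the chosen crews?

0

Union of S1, S3, S4, S5 = {0, 1, 2, 3, 4, 5} — that's every leg, so 0 are uncovered.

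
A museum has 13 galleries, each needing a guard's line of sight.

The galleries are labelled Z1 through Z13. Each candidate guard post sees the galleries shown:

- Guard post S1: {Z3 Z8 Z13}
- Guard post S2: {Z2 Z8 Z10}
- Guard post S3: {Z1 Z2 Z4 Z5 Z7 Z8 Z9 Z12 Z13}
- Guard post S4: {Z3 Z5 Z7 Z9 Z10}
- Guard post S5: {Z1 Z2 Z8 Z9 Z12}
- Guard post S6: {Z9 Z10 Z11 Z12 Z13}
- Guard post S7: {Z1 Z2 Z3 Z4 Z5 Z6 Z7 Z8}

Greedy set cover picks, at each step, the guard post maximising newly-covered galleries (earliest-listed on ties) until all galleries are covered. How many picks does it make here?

Greedy: pick S3 (covers 9 new) → pick S4 (covers 2 new) → pick S6 (covers 1 new) → pick S7 (covers 1 new). Total picks: 4.
(The true minimum cover uses only 2 guard posts, so greedy is not optimal here.)

4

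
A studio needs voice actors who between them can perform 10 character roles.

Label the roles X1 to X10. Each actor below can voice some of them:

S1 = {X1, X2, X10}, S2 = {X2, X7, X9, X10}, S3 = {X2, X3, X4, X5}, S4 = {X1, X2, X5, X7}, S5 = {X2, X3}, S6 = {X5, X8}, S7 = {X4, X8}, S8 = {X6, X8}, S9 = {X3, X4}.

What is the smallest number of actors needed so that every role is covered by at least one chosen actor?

S2 and S3 and S4 and S8 together: S2 ∪ S3 ∪ S4 ∪ S8 = {X1, X2, X3, X4, X5, X6, X7, X8, X9, X10} — every role is covered.
No 3 of the 9 actors cover everything (all 84 combinations miss at least one role), so 4 is optimal.

4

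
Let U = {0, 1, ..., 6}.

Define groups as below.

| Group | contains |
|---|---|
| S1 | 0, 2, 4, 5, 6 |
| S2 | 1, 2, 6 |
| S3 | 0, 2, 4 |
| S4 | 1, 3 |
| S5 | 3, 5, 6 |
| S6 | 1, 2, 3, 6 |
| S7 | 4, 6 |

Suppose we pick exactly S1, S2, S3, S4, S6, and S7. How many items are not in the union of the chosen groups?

Union of S1, S2, S3, S4, S6, S7 = {0, 1, 2, 3, 4, 5, 6} — that's every item, so 0 are uncovered.

0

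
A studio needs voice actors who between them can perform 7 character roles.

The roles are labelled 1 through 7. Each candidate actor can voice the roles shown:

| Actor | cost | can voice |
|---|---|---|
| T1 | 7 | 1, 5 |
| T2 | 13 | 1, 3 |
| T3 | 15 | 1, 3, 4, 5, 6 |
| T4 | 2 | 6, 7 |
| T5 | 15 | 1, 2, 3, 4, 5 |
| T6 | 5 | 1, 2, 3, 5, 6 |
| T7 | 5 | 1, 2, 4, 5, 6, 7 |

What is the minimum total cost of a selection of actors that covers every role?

10

T6, T7 together cover every role (T6 ∪ T7 = {1, 2, 3, 4, 5, 6, 7}); total cost 5 + 5 = 10.
No covering selection has total cost below 10.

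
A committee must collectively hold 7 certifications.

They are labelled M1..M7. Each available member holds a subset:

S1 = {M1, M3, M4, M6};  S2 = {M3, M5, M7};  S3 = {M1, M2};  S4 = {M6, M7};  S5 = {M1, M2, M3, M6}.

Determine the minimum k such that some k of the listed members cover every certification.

Take {S1, S2, S3}. Their union is {M1, M2, M3, M4, M5, M6, M7}, which is all 7 certifications.
Only S1 contains M4, so S1 is forced; the remaining 3 certifications need at least 2 more members (each remaining member adds at most 2) — so at least 3 members are needed, and 3 is optimal.

3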